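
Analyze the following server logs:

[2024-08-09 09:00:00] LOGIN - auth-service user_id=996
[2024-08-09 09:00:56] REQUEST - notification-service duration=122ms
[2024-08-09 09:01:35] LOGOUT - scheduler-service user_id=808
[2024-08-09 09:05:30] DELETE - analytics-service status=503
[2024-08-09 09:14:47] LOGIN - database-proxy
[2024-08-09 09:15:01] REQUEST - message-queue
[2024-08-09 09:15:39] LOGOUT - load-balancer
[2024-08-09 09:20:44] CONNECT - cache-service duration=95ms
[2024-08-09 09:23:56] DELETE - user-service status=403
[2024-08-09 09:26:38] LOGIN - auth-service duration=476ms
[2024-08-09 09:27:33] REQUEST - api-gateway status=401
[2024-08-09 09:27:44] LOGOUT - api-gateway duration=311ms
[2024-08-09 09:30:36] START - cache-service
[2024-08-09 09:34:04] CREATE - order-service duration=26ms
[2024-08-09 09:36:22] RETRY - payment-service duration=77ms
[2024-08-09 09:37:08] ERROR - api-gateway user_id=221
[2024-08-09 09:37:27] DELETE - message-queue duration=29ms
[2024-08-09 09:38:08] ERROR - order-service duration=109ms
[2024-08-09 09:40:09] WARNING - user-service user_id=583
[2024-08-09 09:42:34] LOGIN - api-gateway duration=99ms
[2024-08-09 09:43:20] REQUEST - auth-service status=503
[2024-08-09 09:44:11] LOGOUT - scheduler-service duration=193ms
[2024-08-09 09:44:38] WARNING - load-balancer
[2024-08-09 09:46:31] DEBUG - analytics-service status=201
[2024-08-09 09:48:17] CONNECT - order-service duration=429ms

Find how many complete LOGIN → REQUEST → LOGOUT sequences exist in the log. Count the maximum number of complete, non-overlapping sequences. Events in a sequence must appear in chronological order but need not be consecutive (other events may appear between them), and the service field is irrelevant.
4

To count sequences:

1. Look for pattern: LOGIN → REQUEST → LOGOUT
2. Greedily scan the log in chronological order, matching each sequence element in turn (ignoring service)
3. Each time the full pattern completes, increment the count and restart matching from the next event
4. Complete non-overlapping sequences found: 4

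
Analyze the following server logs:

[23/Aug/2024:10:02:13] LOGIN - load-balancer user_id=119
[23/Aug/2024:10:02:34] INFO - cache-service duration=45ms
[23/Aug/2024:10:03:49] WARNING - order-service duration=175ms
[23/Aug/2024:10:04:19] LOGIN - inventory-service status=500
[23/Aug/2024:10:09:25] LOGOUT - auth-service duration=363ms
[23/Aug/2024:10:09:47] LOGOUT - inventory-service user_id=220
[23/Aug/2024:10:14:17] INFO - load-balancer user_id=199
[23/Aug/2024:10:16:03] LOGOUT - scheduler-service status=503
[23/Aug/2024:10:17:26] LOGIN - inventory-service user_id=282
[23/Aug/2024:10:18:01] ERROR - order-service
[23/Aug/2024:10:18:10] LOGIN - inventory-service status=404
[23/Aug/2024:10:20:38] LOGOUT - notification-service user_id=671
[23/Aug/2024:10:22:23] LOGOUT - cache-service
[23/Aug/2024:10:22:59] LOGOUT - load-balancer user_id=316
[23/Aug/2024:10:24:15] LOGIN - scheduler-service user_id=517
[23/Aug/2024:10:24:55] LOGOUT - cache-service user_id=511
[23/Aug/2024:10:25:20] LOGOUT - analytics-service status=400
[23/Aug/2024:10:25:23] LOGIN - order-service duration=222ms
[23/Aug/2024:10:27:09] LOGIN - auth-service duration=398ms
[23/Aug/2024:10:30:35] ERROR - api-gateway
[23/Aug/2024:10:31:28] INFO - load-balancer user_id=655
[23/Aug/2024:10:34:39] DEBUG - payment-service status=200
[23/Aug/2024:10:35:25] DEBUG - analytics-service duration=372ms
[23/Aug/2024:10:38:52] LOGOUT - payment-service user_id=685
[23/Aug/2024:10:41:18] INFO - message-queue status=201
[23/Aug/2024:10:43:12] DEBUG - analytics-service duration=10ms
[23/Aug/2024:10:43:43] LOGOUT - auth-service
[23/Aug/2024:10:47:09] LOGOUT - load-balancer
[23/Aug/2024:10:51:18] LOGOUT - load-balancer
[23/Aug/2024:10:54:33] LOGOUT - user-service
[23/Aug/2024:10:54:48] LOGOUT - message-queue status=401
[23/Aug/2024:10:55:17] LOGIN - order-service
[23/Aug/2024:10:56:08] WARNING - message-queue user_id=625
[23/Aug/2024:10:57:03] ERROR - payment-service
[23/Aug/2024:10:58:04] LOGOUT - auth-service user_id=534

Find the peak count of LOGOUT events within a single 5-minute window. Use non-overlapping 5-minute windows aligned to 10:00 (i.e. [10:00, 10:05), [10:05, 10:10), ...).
4

To find the burst window:

1. Divide the log period into non-overlapping 5-minute windows starting at 10:00
2. Count LOGOUT events in each window
3. Find the window with maximum count
4. Maximum events in a window: 4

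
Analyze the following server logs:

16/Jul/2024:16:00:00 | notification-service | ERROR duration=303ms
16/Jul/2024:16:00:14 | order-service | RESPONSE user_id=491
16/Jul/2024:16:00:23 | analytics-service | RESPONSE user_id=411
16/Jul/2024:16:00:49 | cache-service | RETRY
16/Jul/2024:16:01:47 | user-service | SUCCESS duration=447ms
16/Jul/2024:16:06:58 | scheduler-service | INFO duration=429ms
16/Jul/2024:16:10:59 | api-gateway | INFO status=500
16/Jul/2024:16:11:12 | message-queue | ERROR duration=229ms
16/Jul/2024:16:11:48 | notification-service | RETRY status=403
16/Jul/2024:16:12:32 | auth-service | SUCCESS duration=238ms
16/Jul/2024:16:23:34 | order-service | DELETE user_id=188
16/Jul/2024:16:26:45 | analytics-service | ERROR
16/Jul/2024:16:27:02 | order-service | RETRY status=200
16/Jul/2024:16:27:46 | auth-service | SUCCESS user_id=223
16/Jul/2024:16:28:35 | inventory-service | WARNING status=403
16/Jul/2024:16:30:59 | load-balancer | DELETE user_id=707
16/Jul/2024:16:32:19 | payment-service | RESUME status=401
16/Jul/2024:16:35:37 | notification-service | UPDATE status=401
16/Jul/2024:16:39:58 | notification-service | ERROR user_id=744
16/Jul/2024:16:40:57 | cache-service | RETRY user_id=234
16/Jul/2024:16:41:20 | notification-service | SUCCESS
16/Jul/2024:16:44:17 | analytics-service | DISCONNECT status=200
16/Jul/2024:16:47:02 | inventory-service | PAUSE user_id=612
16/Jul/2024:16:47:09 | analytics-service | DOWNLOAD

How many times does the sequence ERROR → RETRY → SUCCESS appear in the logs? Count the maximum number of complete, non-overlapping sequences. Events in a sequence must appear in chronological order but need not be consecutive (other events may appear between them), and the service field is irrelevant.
4

To count sequences:

1. Look for pattern: ERROR → RETRY → SUCCESS
2. Greedily scan the log in chronological order, matching each sequence element in turn (ignoring service)
3. Each time the full pattern completes, increment the count and restart matching from the next event
4. Complete non-overlapping sequences found: 4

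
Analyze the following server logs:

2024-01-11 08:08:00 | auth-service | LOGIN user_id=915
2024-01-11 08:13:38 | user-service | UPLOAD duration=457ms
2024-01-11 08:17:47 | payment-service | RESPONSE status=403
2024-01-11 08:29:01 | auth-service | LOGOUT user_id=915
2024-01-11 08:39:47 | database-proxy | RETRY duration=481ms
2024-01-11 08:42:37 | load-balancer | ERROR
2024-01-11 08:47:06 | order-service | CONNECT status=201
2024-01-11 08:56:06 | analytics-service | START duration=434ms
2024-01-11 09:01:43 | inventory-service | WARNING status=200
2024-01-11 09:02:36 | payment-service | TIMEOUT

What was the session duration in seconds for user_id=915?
1261

To calculate session duration:

1. Find LOGIN event for user_id=915: 2024-01-11 08:08:00
2. Find LOGOUT event for user_id=915: 2024-01-11 08:29:01
3. Session duration: 2024-01-11 08:29:01 - 2024-01-11 08:08:00 = 1261 seconds (21 minutes)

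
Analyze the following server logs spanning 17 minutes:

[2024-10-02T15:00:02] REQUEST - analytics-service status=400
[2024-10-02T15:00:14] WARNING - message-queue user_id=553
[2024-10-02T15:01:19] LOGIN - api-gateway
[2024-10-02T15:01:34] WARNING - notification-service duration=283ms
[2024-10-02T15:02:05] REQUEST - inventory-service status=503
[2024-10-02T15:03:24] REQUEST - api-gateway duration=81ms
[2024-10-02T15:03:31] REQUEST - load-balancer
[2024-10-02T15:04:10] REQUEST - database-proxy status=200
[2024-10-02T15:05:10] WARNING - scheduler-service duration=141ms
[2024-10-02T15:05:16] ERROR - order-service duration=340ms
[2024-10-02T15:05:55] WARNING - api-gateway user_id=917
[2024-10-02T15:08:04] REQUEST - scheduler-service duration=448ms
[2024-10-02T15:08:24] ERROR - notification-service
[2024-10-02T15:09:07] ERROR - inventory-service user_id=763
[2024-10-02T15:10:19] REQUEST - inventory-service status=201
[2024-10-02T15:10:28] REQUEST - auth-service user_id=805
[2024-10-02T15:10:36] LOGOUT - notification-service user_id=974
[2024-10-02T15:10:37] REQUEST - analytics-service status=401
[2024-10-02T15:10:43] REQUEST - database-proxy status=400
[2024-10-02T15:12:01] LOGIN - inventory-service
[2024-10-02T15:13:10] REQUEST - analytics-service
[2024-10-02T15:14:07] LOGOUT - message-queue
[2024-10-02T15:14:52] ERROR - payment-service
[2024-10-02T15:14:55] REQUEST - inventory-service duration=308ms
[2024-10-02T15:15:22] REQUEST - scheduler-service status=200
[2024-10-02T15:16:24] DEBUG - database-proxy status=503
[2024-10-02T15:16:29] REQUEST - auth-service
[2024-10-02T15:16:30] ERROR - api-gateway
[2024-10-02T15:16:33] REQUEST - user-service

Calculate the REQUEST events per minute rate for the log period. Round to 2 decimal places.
0.88

To calculate the rate:

1. Count total REQUEST events: 15
2. Total time period: 17 minutes
3. Rate = 15 / 17 = 0.88 events per minute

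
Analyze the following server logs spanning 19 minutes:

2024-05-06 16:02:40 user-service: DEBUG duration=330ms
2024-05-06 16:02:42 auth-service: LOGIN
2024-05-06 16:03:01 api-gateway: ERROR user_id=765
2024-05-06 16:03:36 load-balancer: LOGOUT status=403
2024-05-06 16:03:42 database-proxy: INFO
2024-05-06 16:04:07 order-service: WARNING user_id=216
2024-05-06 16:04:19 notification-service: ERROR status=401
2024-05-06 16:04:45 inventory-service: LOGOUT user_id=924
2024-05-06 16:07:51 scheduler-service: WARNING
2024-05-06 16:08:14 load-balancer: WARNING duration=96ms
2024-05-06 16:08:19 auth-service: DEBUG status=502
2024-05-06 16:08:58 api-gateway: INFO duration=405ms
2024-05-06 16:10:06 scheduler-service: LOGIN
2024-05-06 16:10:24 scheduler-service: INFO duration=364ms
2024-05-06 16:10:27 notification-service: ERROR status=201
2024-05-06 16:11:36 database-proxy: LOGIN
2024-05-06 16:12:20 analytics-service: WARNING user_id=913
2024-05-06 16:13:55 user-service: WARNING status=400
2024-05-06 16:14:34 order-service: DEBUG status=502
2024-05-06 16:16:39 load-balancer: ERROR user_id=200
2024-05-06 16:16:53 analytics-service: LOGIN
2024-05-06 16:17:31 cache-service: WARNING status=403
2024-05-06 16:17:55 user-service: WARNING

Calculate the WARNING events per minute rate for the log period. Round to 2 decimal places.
0.37

To calculate the rate:

1. Count total WARNING events: 7
2. Total time period: 19 minutes
3. Rate = 7 / 19 = 0.37 events per minute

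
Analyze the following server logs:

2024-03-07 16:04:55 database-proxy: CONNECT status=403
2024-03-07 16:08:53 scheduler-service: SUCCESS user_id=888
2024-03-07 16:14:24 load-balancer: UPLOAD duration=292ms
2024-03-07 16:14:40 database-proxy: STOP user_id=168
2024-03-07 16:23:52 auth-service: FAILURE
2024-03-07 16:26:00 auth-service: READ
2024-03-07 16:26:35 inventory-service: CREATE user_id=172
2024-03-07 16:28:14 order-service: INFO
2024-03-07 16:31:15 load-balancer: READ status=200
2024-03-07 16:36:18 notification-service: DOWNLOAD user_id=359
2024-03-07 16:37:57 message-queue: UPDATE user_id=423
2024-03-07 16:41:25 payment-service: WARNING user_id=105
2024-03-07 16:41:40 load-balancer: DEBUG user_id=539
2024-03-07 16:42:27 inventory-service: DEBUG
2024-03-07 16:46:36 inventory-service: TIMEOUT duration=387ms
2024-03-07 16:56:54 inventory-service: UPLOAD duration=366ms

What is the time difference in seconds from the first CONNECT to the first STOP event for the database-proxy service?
585

To find the time between events:

1. Locate the first CONNECT event for database-proxy: 2024-03-07 16:04:55
2. Locate the first STOP event for database-proxy: 2024-03-07 16:14:40
3. Calculate the difference: 2024-03-07 16:14:40 - 2024-03-07 16:04:55 = 585 seconds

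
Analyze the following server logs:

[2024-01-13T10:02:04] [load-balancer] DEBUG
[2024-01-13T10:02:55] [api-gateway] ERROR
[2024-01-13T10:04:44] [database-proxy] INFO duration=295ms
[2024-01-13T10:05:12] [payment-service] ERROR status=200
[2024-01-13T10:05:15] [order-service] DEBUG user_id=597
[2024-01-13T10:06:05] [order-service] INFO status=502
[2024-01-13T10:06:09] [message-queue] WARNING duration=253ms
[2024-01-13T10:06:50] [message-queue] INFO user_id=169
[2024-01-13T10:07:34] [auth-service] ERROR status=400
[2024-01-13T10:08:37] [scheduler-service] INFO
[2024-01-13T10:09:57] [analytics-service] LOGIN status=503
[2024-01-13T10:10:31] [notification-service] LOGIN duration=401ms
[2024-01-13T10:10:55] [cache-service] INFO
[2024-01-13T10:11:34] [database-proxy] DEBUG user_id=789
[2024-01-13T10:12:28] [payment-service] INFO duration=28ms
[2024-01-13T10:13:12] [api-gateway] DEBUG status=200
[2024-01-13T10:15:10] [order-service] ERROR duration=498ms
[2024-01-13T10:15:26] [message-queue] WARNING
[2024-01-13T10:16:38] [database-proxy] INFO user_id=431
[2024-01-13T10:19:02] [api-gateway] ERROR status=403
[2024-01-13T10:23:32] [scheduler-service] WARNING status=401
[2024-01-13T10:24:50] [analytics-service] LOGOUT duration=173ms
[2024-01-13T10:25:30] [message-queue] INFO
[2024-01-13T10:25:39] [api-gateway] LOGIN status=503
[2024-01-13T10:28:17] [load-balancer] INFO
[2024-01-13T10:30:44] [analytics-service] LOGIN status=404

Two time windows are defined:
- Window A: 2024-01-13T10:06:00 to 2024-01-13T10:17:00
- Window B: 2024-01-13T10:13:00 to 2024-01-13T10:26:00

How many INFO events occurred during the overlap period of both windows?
1

To find overlap events:

1. Window A: 2024-01-13T10:06:00 to 2024-01-13T10:17:00
2. Window B: 2024-01-13T10:13:00 to 2024-01-13T10:26:00
3. Overlap period: 2024-01-13T10:13:00 to 2024-01-13T10:17:00
4. Count INFO events in overlap: 1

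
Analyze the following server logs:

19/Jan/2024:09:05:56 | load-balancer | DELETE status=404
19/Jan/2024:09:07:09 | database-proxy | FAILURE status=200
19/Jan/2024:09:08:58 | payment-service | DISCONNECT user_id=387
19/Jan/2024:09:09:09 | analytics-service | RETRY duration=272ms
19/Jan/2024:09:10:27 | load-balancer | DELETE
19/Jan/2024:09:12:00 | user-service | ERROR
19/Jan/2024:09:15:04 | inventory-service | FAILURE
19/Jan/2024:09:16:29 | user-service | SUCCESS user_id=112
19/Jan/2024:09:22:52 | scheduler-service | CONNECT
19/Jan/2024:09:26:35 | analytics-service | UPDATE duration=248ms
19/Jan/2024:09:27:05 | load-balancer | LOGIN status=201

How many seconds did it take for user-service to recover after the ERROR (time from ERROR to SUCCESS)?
269

To calculate recovery time:

1. Find ERROR event for user-service: 19/Jan/2024:09:12:00
2. Find next SUCCESS event for user-service: 19/Jan/2024:09:16:29
3. Recovery time: 19/Jan/2024:09:16:29 - 19/Jan/2024:09:12:00 = 269 seconds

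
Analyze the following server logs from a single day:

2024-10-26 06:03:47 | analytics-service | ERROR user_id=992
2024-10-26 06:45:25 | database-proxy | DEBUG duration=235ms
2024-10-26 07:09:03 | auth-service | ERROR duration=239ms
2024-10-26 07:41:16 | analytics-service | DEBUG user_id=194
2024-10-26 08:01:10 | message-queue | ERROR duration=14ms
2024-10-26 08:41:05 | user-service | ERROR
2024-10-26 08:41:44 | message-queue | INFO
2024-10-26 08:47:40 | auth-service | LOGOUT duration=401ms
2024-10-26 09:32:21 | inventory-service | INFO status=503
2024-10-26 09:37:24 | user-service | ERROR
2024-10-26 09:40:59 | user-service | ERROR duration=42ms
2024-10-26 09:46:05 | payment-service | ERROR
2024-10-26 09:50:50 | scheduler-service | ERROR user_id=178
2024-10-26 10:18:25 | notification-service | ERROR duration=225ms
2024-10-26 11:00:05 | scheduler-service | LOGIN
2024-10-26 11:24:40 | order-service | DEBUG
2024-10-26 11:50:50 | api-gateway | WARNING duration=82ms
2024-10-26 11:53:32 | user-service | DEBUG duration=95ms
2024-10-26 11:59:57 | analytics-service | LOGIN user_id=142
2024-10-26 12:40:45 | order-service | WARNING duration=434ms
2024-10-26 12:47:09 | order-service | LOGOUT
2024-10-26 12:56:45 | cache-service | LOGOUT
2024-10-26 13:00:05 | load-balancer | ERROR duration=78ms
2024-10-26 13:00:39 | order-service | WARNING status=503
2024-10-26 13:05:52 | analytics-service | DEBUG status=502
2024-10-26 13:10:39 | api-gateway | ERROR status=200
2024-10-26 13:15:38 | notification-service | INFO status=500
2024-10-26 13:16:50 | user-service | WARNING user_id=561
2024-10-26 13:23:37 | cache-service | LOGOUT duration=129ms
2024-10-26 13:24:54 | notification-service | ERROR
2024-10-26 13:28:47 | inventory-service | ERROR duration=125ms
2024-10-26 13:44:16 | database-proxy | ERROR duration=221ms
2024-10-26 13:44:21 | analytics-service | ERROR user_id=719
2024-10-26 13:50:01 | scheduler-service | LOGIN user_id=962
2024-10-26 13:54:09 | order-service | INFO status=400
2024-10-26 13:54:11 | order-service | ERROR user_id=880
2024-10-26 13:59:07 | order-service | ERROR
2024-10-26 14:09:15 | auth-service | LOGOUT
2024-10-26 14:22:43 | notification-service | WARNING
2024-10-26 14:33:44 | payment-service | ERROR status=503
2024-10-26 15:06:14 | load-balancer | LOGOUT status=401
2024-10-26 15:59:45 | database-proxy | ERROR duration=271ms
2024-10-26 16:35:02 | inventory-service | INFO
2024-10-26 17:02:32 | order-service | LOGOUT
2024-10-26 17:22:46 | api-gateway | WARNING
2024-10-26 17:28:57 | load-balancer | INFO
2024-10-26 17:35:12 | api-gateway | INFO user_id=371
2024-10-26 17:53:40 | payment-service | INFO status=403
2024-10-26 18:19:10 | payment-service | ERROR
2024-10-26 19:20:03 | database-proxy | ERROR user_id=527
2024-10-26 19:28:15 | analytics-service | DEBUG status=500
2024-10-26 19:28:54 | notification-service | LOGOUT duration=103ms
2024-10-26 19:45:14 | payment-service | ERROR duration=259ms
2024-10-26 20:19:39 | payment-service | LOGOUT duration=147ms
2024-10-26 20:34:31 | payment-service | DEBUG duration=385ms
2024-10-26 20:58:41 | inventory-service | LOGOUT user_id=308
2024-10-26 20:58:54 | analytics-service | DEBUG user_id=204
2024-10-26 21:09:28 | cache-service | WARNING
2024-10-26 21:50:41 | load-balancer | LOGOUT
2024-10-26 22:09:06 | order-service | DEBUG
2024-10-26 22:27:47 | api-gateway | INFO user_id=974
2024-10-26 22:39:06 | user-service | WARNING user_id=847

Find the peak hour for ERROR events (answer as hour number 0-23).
13

To find the peak hour:

1. Group all ERROR events by hour
2. Count events in each hour
3. Find hour with maximum count
4. Peak hour: 13 (with 8 events)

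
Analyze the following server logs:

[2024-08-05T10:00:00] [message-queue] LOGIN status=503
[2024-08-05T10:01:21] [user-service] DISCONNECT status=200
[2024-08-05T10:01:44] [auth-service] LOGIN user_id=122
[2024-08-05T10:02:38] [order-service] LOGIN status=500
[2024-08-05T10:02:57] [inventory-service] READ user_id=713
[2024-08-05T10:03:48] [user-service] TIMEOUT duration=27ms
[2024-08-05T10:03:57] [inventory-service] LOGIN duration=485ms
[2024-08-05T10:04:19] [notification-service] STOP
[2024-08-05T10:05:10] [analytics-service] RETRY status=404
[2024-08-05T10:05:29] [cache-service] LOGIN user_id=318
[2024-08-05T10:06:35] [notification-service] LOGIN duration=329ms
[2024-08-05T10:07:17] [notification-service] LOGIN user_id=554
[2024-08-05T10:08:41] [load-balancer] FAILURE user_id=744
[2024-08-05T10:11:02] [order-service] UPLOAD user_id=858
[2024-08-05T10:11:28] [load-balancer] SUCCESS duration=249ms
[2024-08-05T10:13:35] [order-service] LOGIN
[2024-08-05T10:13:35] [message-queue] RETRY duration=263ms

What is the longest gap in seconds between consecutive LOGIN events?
378

To find the longest gap:

1. Extract all LOGIN events in chronological order
2. Calculate time differences between consecutive events
3. Find the maximum difference
4. Longest gap: 378 seconds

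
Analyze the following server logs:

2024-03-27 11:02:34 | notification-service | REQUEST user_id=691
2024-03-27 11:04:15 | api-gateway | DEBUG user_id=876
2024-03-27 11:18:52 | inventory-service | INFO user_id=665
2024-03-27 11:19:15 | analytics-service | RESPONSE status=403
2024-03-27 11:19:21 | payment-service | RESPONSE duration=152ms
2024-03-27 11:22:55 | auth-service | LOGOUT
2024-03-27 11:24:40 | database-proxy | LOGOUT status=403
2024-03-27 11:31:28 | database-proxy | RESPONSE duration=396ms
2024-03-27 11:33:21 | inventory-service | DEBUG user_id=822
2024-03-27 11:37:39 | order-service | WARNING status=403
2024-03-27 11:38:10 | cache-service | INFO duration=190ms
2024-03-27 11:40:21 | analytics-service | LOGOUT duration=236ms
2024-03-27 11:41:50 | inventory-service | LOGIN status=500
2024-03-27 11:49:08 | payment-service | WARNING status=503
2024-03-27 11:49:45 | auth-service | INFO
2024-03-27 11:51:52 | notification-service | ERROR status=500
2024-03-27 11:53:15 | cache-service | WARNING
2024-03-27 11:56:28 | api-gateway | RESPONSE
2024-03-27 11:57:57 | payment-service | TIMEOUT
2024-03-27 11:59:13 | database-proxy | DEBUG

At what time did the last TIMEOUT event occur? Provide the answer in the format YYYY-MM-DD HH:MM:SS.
2024-03-27 11:57:57

To find the last event:

1. Filter for all TIMEOUT events
2. Sort by timestamp
3. Select the last one
4. Timestamp: 2024-03-27 11:57:57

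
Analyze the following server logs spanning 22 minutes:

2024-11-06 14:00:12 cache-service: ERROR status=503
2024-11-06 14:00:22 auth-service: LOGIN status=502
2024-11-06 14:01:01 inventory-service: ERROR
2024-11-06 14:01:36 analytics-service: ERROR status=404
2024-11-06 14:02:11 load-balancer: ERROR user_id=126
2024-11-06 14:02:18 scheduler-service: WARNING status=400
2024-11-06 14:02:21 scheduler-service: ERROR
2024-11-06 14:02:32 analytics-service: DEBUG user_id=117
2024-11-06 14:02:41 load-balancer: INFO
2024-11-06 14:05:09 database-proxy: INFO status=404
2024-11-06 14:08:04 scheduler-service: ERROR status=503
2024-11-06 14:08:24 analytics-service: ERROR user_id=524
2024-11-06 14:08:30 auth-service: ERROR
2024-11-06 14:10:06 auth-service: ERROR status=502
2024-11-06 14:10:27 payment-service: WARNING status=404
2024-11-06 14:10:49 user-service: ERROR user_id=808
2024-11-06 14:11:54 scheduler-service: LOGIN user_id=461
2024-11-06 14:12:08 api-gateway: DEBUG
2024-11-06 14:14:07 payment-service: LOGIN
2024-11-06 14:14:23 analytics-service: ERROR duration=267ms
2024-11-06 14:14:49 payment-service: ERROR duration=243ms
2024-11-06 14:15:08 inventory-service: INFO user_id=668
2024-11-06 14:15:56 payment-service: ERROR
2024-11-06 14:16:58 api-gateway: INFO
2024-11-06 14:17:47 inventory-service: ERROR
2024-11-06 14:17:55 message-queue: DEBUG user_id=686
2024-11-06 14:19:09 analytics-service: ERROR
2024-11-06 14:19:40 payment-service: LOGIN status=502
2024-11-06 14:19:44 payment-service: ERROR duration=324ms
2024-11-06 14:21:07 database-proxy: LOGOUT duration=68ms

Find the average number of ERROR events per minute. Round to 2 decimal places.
0.73

To calculate the rate:

1. Count total ERROR events: 16
2. Total time period: 22 minutes
3. Rate = 16 / 22 = 0.73 events per minute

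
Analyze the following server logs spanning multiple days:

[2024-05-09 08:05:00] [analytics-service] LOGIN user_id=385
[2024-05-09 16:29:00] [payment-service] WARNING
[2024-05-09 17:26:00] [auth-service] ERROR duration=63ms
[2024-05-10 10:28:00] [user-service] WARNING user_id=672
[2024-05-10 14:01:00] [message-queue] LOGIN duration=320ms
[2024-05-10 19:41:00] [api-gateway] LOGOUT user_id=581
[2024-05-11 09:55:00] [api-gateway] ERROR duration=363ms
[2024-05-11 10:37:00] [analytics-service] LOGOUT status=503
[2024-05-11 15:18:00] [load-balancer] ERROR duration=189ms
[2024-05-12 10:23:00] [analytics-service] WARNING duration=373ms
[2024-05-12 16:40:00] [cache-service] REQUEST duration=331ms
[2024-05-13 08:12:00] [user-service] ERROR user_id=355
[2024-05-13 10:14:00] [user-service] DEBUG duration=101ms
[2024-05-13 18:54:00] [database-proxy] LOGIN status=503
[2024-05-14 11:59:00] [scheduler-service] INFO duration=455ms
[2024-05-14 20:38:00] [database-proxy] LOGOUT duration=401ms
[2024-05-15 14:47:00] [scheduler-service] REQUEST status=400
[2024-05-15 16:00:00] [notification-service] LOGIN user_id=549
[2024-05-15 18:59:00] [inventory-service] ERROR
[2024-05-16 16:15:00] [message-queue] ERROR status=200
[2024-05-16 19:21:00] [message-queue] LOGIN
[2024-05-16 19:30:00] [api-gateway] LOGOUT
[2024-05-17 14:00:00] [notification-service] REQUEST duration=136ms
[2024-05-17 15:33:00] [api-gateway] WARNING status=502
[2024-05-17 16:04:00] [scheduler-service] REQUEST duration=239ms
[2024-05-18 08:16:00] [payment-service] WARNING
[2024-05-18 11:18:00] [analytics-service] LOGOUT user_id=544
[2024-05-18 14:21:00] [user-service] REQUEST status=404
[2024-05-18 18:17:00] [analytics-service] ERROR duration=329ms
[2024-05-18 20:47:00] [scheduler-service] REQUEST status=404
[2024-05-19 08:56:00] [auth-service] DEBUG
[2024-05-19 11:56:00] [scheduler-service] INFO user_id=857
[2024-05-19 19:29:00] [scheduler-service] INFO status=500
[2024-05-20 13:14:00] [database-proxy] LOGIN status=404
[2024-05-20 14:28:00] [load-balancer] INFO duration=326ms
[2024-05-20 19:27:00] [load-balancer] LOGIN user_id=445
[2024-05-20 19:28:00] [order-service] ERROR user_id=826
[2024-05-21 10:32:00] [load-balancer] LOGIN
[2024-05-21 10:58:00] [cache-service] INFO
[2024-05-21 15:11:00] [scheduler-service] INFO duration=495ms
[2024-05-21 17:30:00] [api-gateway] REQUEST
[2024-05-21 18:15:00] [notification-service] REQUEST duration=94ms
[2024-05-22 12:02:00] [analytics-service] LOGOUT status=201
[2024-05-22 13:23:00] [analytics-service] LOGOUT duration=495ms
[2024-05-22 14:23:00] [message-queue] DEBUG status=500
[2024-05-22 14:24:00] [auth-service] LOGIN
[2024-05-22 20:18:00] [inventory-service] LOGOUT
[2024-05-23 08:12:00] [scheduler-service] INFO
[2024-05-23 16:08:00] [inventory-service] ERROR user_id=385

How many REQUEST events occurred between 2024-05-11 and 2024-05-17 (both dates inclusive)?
4

To filter by date range:

1. Date range: 2024-05-11 through 2024-05-17, both dates inclusive
2. Filter for REQUEST events whose date falls in this range
3. Count matching events: 4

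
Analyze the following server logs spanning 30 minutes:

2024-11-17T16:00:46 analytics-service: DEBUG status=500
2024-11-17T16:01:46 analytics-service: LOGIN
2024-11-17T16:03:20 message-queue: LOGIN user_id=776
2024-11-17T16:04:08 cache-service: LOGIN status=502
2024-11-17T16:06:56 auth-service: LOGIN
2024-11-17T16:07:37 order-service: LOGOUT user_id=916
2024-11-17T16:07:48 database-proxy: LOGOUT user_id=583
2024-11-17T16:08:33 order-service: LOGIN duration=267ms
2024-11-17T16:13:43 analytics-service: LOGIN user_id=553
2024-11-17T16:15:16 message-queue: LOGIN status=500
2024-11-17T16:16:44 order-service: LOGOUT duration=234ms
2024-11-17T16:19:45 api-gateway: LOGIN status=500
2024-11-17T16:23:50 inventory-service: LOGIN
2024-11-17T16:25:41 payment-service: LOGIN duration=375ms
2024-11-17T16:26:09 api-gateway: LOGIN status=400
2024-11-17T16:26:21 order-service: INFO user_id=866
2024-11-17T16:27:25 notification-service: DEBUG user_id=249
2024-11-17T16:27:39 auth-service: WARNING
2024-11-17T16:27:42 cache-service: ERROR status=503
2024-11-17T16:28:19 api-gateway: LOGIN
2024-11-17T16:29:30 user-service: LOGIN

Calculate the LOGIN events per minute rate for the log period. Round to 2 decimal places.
0.43

To calculate the rate:

1. Count total LOGIN events: 13
2. Total time period: 30 minutes
3. Rate = 13 / 30 = 0.43 events per minute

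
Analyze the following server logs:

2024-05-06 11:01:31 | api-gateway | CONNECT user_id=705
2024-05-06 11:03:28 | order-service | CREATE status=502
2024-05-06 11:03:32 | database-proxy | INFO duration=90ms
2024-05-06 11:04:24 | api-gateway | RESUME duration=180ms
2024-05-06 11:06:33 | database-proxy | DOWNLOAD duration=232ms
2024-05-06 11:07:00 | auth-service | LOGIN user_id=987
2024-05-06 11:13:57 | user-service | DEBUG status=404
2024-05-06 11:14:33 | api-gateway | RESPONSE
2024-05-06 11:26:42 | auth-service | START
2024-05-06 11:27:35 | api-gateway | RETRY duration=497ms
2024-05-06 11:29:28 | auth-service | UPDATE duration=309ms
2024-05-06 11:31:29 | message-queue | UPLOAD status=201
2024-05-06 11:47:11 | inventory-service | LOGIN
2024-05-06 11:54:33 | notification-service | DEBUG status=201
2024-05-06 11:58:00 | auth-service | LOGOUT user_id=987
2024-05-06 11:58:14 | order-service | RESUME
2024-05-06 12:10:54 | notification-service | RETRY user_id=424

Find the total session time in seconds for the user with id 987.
3060

To calculate session duration:

1. Find LOGIN event for user_id=987: 2024-05-06 11:07:00
2. Find LOGOUT event for user_id=987: 2024-05-06 11:58:00
3. Session duration: 2024-05-06 11:58:00 - 2024-05-06 11:07:00 = 3060 seconds (51 minutes)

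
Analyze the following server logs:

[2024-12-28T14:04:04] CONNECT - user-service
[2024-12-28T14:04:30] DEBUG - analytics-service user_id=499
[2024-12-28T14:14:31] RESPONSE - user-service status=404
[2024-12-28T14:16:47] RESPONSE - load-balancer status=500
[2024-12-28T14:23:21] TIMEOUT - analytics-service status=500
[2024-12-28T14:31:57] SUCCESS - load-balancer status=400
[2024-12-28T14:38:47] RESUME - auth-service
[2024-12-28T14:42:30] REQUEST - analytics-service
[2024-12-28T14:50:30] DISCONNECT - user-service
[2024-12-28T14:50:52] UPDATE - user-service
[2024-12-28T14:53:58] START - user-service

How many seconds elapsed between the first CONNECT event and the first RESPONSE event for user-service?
627

To find the time between events:

1. Locate the first CONNECT event for user-service: 2024-12-28T14:04:04
2. Locate the first RESPONSE event for user-service: 2024-12-28T14:14:31
3. Calculate the difference: 2024-12-28T14:14:31 - 2024-12-28T14:04:04 = 627 seconds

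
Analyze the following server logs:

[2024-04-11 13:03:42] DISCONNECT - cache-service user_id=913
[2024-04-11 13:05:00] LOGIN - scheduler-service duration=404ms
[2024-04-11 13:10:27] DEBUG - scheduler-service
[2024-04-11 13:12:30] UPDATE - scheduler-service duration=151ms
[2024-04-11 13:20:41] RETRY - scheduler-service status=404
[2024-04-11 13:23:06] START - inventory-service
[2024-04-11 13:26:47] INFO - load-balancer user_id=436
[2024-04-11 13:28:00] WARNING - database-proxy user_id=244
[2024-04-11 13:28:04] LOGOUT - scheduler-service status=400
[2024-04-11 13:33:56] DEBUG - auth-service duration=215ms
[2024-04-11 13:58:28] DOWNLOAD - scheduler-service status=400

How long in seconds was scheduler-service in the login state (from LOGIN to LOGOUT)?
1384

To calculate state duration:

1. Find LOGIN event for scheduler-service: 2024-04-11 13:05:00
2. Find LOGOUT event for scheduler-service: 2024-04-11 13:28:04
3. Calculate duration: 2024-04-11 13:28:04 - 2024-04-11 13:05:00 = 1384 seconds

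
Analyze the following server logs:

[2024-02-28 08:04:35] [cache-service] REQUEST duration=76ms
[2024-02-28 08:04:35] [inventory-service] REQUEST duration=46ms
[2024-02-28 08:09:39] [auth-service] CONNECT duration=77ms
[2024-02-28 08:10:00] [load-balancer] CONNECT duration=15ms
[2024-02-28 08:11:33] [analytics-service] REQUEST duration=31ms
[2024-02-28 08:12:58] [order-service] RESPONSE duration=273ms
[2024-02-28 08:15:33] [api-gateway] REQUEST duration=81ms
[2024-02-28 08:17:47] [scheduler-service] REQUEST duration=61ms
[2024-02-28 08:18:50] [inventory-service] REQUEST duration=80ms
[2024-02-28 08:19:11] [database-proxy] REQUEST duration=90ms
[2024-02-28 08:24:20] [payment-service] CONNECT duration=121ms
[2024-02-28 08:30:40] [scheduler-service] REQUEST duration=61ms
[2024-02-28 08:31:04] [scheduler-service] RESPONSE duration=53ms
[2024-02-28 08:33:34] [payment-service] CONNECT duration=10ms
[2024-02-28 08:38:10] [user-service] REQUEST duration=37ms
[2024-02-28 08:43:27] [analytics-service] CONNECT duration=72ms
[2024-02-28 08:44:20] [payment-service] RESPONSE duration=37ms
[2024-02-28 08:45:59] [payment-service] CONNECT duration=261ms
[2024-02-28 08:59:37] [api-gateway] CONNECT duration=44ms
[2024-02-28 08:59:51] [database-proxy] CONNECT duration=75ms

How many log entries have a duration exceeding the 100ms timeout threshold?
3

To count timeouts:

1. Threshold: 100ms
2. Extract duration from each log entry
3. Count entries where duration > 100
4. Timeout count: 3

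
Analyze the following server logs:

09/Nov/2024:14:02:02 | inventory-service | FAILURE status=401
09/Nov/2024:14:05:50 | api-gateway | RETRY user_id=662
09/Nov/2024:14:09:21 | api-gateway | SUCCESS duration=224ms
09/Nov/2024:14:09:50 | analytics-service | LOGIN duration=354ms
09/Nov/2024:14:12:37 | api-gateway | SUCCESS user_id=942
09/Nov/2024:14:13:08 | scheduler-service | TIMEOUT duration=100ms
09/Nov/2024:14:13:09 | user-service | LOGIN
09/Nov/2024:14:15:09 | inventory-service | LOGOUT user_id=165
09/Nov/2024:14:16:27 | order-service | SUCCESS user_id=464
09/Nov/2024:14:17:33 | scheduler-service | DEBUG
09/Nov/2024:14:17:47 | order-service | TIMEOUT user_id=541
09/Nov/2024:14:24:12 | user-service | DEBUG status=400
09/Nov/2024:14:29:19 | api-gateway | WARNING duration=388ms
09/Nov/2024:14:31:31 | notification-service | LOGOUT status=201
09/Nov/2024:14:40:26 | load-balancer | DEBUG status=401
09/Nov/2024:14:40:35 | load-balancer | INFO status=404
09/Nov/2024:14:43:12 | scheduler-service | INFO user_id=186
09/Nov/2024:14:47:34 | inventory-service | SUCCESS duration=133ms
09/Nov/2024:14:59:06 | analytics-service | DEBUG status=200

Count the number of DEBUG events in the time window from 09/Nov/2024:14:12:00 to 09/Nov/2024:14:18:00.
1

To count events in the time window:

1. Window boundaries: 09/Nov/2024:14:12:00 to 09/Nov/2024:14:18:00
2. Filter for DEBUG events within this window
3. Count matching events: 1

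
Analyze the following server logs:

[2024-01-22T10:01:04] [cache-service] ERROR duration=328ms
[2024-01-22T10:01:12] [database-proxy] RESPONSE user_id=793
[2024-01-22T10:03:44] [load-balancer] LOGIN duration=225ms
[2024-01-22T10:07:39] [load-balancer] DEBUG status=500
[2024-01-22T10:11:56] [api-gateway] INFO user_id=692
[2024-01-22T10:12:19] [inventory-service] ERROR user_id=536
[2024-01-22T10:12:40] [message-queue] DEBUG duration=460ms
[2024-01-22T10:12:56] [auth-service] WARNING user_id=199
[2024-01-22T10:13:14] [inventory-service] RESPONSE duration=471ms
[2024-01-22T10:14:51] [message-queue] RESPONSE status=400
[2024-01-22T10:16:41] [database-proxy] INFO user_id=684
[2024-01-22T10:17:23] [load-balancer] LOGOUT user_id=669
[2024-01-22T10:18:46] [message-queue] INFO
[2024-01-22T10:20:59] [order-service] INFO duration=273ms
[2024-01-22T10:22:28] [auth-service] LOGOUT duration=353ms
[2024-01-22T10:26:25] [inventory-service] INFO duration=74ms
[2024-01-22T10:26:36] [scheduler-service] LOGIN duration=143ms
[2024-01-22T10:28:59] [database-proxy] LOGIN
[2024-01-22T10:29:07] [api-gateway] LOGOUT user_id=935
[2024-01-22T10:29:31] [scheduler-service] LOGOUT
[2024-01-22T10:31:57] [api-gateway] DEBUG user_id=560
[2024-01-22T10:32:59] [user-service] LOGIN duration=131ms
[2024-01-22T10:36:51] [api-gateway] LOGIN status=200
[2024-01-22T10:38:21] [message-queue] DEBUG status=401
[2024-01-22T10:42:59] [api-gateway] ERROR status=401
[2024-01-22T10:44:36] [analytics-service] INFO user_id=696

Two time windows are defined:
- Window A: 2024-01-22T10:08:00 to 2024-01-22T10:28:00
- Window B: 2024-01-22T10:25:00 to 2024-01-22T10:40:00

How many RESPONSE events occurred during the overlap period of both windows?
0

To find overlap events:

1. Window A: 2024-01-22T10:08:00 to 2024-01-22T10:28:00
2. Window B: 2024-01-22T10:25:00 to 2024-01-22T10:40:00
3. Overlap period: 2024-01-22T10:25:00 to 2024-01-22T10:28:00
4. Count RESPONSE events in overlap: 0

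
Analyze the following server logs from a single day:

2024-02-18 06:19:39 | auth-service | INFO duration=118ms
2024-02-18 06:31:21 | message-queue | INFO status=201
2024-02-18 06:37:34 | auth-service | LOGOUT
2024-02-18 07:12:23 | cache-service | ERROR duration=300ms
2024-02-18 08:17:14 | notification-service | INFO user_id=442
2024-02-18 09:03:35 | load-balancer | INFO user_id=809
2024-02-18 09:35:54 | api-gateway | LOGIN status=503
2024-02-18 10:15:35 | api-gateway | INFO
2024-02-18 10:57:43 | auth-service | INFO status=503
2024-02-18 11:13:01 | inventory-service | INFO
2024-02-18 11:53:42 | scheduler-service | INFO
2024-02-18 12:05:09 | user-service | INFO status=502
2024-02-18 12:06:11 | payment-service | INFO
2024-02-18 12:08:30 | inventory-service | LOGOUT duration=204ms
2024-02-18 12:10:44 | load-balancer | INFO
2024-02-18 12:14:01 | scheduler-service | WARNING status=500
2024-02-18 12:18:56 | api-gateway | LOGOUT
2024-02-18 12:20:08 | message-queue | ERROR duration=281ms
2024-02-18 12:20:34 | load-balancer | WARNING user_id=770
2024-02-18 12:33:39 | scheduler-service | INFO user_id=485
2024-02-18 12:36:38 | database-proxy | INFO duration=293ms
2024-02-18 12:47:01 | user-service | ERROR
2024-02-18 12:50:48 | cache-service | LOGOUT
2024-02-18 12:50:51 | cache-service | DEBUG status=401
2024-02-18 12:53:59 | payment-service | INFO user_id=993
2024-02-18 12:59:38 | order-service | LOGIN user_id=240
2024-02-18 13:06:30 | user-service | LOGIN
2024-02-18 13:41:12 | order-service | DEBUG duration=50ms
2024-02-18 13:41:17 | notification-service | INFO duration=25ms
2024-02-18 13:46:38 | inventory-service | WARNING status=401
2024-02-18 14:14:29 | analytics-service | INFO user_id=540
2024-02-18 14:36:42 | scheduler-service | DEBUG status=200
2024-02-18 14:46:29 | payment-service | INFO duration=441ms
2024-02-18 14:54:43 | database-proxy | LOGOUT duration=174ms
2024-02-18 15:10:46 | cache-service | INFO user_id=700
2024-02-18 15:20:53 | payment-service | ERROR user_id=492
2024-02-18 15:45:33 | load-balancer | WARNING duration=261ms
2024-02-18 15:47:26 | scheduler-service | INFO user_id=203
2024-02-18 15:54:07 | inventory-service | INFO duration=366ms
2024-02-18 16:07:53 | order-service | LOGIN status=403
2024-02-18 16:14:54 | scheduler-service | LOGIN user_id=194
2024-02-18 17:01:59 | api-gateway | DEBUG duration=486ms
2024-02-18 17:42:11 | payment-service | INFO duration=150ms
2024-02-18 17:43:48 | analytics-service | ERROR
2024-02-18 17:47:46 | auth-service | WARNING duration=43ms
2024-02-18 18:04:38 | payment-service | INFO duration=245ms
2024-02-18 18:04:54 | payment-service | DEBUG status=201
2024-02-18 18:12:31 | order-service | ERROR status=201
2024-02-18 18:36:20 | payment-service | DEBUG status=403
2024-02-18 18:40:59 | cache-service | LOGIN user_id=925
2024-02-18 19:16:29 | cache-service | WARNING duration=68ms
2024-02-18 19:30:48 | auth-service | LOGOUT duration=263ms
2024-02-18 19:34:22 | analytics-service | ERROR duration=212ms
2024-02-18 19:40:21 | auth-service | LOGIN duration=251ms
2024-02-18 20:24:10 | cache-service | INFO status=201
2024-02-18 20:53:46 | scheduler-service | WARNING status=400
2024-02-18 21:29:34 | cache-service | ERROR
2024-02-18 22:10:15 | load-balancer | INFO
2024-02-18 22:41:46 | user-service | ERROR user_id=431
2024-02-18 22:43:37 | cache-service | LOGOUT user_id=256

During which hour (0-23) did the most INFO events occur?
12

To find the peak hour:

1. Group all INFO events by hour
2. Count events in each hour
3. Find hour with maximum count
4. Peak hour: 12 (with 6 events)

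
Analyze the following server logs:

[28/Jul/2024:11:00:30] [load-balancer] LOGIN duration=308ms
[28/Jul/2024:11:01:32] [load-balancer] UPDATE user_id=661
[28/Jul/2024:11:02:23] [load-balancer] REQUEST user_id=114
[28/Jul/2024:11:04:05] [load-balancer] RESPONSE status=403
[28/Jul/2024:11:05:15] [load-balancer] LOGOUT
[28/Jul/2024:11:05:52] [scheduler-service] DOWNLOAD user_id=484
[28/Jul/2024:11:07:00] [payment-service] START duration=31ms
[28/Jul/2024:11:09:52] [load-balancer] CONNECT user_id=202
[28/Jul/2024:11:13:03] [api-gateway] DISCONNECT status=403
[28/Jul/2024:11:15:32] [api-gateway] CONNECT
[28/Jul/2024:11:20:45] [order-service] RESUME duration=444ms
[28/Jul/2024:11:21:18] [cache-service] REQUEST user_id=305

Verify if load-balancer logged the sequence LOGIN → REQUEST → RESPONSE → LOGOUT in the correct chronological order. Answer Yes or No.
Yes

To verify sequence order:

1. Find all events in sequence LOGIN → REQUEST → RESPONSE → LOGOUT for load-balancer
2. Extract their timestamps
3. Check if timestamps are in ascending order
4. Result: Yes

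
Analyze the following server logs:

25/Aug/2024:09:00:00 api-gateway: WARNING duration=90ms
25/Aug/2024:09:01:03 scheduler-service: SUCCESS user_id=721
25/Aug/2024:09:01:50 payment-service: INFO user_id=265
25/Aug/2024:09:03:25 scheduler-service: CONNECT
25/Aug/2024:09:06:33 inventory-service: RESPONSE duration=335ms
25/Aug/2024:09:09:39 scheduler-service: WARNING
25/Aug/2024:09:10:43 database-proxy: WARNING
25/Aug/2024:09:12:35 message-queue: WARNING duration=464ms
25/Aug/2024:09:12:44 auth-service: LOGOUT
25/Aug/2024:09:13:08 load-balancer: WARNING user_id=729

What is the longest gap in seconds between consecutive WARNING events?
579

To find the longest gap:

1. Extract all WARNING events in chronological order
2. Calculate time differences between consecutive events
3. Find the maximum difference
4. Longest gap: 579 seconds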